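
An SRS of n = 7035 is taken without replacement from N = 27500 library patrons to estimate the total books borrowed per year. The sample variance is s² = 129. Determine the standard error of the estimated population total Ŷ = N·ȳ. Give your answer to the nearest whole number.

Var(Ŷ) = N²·Var(ȳ) = N²·(1 − n/N)·s²/n.
f = 7035/27500 = 0.25581818; Var(ȳ) = 0.74418182·129/7035 = 0.013645978.
Var(Ŷ) = 27500² · 0.013645978 = 1.0319771 × 10^7.
SE(Ŷ) = √(1.0319771 × 10^7) = 3212.

3212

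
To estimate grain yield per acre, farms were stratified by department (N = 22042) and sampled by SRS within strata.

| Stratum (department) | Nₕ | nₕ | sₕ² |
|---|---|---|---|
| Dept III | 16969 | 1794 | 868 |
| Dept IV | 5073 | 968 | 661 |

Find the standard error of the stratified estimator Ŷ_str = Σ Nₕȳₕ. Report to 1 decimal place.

Var(Ŷ_str) = Σₕ Nₕ²(1 − fₕ)sₕ²/nₕ.
Dept III: 16969²·(1 − 1794/16969)·868/1794 = 1.2458973 × 10^8.
Dept IV: 5073²·(1 − 968/5073)·661/968 = 1.4220148 × 10^7.
Sum = 1.3880988 × 10^8.
SE = √(1.3880988 × 10^8) = 11781.8.

11781.8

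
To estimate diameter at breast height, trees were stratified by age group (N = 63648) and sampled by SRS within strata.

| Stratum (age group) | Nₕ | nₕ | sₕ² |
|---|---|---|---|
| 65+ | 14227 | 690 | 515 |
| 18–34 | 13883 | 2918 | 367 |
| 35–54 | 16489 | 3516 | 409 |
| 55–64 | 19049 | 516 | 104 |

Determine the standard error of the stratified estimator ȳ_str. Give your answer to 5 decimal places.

Var(ȳ_str) = Σₕ Wₕ²(1 − fₕ)sₕ²/nₕ with Wₕ = Nₕ/N, N = 63648.
65+: Wₕ = 0.22352627; term = 0.22352627²·(1 − 0.04849933)·515/690 = 0.03548333.
18–34: Wₕ = 0.21812154; term = 0.21812154²·(1 − 0.21018512)·367/2918 = 0.0047261033.
35–54: Wₕ = 0.25906549; term = 0.25906549²·(1 − 0.21323306)·409/3516 = 0.0061424221.
55–64: Wₕ = 0.29928670; term = 0.29928670²·(1 − 0.02708804)·104/516 = 0.017564348.
Sum = 0.063916203.
SE = √(0.063916203) = 0.25282.

0.25282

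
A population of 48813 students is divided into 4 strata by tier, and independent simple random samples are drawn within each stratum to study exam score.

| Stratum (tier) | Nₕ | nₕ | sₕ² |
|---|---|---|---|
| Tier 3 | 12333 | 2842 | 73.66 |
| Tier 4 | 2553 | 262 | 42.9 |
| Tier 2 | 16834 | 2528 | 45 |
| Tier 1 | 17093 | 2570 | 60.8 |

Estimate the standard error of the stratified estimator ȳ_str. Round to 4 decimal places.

0.0771

Var(ȳ_str) = Σₕ Wₕ²(1 − fₕ)sₕ²/nₕ with Wₕ = Nₕ/N, N = 48813.
Tier 3: Wₕ = 0.25265810; term = 0.25265810²·(1 − 0.23043866)·73.66/2842 = 0.0012732607.
Tier 4: Wₕ = 0.05230164; term = 0.05230164²·(1 − 0.10262436)·42.9/262 = 4.019397 × 10^-4.
Tier 2: Wₕ = 0.34486715; term = 0.34486715²·(1 − 0.15017227)·45/2528 = 0.0017991608.
Tier 1: Wₕ = 0.35017311; term = 0.35017311²·(1 − 0.15035395)·60.8/2570 = 0.0024647569.
Sum = 0.0059391181.
SE = √(0.0059391181) = 0.0771.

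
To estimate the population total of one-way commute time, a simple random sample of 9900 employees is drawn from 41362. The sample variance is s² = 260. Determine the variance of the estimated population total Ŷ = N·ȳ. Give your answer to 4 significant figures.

Var(Ŷ) = N²·Var(ȳ) = N²·(1 − n/N)·s²/n.
f = 9900/41362 = 0.23935013; Var(ȳ) = 0.76064987·260/9900 = 0.019976663.
Var(Ŷ) = 41362² · 0.019976663 = 3.4176376 × 10^7.

3.418 × 10^7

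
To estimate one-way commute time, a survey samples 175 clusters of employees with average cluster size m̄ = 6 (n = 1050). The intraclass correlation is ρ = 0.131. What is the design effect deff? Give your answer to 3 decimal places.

deff = 1 + (6 − 1)·0.131 = 1 + 0.655 = 1.655.

1.655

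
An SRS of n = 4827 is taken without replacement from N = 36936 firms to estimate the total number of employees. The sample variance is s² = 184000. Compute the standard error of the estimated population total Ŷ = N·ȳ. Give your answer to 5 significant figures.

Var(Ŷ) = N²·Var(ȳ) = N²·(1 − n/N)·s²/n.
f = 4827/36936 = 0.13068551; Var(ȳ) = 0.86931449·184000/4827 = 33.137325.
Var(Ŷ) = 36936² · 33.137325 = 4.5208195 × 10^10.
SE(Ŷ) = √(4.5208195 × 10^10) = 212620.

212620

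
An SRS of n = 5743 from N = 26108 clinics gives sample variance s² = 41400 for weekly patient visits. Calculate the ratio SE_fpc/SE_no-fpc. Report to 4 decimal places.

f = n/N = 5743/26108 = 0.21997089.
SE_no-fpc = √(s²/n) = 2.6849164; SE_fpc = √((1−f)s²/n) = 2.3712982.
Ratio = √(1−f) = 0.88319257.

0.8832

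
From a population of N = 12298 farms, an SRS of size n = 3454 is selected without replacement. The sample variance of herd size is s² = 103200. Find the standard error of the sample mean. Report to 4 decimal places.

Under SRS without replacement, Var(ȳ) = (1 − f)·s²/n with f = n/N = 3454/12298 = 0.28085868.
Var(ȳ) = (1 − 0.28085868)·103200/3454 = 0.71914132·29.878402 = 21.486793.
SE(ȳ) = √(21.486793) = 4.6354.

4.6354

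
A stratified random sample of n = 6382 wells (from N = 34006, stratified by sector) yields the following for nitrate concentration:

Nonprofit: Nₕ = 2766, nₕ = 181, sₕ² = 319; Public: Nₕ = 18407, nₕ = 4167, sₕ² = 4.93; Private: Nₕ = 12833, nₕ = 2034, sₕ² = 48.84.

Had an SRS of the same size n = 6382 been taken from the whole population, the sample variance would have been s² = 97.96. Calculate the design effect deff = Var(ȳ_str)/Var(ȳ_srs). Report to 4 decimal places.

Var(ȳ_str) = Σ Wₕ²(1−fₕ)sₕ²/nₕ with Wₕ = Nₕ/34006:
  Nonprofit: (2766/34006)²·(1−181/2766)·319/181 = 0.01089717
  Public: (18407/34006)²·(1−4167/18407)·4.93/4167 = 2.6816699 × 10^-4
  Private: (12833/34006)²·(1−2034/12833)·48.84/2034 = 0.0028775663
  → Var(ȳ_str) = 0.014042903.
Var(ȳ_srs) = (1 − 6382/34006)·97.96/6382 = 0.012468752.
deff = 0.014042903 / 0.012468752 = 1.1262.

1.1262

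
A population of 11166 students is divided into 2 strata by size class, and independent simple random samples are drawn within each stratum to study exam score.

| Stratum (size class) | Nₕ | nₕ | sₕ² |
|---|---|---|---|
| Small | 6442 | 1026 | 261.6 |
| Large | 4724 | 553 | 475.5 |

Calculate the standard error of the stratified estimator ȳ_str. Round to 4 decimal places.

0.4552

Var(ȳ_str) = Σₕ Wₕ²(1 − fₕ)sₕ²/nₕ with Wₕ = Nₕ/N, N = 11166.
Small: Wₕ = 0.57692997; term = 0.57692997²·(1 − 0.15926731)·261.6/1026 = 0.071350087.
Large: Wₕ = 0.42307003; term = 0.42307003²·(1 − 0.11706181)·475.5/553 = 0.13588772.
Sum = 0.20723781.
SE = √(0.20723781) = 0.4552.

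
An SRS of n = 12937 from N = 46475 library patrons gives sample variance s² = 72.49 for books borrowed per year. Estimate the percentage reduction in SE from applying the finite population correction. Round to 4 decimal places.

15.0509

f = n/N = 12937/46475 = 0.27836471.
SE_no-fpc = √(s²/n) = 0.074855249; SE_fpc = √((1−f)s²/n) = 0.063588875.
Ratio = √(1−f) = 0.84949119. Reduction = 100·(1 − 0.84949119) = 15.0509%.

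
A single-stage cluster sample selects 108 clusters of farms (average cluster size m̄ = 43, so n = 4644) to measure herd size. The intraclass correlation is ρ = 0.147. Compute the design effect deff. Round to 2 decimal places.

deff = 1 + (43 − 1)·0.147 = 1 + 6.174 = 7.174.

7.17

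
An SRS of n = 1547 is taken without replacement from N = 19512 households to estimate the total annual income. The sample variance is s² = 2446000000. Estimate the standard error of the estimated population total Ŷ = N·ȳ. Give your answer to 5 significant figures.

Var(Ŷ) = N²·Var(ȳ) = N²·(1 − n/N)·s²/n.
f = 1547/19512 = 0.07928454; Var(ȳ) = 0.92071546·2446000000/1547 = 1.455766 × 10^6.
Var(Ŷ) = 19512² · (1.455766 × 10^6) = 5.5423653 × 10^14.
SE(Ŷ) = √(5.5423653 × 10^14) = 2.3542 × 10^7.

2.3542 × 10^7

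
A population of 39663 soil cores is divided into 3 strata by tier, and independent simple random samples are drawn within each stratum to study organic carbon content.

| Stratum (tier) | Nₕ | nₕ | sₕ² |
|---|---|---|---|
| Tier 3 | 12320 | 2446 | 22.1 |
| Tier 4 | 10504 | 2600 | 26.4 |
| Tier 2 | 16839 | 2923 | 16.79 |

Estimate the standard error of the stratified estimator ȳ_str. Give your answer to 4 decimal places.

0.0457

Var(ȳ_str) = Σₕ Wₕ²(1 − fₕ)sₕ²/nₕ with Wₕ = Nₕ/N, N = 39663.
Tier 3: Wₕ = 0.31061695; term = 0.31061695²·(1 − 0.19853896)·22.1/2446 = 6.9866427 × 10^-4.
Tier 4: Wₕ = 0.26483120; term = 0.26483120²·(1 − 0.24752475)·26.4/2600 = 5.3587205 × 10^-4.
Tier 2: Wₕ = 0.42455185; term = 0.42455185²·(1 − 0.17358513)·16.79/2923 = 8.5562108 × 10^-4.
Sum = 0.0020901574.
SE = √(0.0020901574) = 0.0457.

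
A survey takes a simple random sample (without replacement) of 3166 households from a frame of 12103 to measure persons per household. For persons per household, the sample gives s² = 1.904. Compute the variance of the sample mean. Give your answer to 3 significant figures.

Under SRS without replacement, Var(ȳ) = (1 − f)·s²/n with f = n/N = 3166/12103 = 0.26158804.
Var(ȳ) = (1 − 0.26158804)·1.904/3166 = 0.73841196·6.0138977 × 10^-4 = 4.440734 × 10^-4.

4.44 × 10^-4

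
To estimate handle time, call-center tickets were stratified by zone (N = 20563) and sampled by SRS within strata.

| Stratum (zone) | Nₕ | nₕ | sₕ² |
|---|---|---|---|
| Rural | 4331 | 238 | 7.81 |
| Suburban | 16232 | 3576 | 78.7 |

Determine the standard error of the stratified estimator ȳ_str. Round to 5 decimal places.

0.10985

Var(ȳ_str) = Σₕ Wₕ²(1 − fₕ)sₕ²/nₕ with Wₕ = Nₕ/N, N = 20563.
Rural: Wₕ = 0.21062102; term = 0.21062102²·(1 − 0.05495267)·7.81/238 = 0.0013757232.
Suburban: Wₕ = 0.78937898; term = 0.78937898²·(1 − 0.22030557)·78.7/3576 = 0.01069234.
Sum = 0.012068063.
SE = √(0.012068063) = 0.10985.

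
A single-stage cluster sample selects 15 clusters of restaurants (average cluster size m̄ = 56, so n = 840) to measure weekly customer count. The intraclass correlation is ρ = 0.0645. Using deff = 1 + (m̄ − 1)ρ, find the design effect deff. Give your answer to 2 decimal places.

deff = 1 + (56 − 1)·0.0645 = 1 + 3.5475 = 4.5475.

4.55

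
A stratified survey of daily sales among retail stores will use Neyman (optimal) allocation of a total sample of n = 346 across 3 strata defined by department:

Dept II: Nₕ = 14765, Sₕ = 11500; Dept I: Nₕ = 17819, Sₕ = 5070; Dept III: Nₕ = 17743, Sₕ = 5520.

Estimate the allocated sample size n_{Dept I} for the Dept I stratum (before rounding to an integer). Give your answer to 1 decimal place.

87.3

Neyman allocation: nₕ = n·NₕSₕ / Σⱼ NⱼSⱼ.
Σ NⱼSⱼ = 14765·11500 + 17819·5070 + 17743·5520 = 3.5808119 × 10^8.
n_{Dept I} = 346·17819·5070 / (3.5808119 × 10^8) = 87.3.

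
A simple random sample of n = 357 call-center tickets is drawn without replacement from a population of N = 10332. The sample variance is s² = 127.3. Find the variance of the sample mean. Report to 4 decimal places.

Under SRS without replacement, Var(ȳ) = (1 − f)·s²/n with f = n/N = 357/10332 = 0.03455285.
Var(ȳ) = (1 − 0.03455285)·127.3/357 = 0.96544715·0.35658263 = 0.34426169.

0.3443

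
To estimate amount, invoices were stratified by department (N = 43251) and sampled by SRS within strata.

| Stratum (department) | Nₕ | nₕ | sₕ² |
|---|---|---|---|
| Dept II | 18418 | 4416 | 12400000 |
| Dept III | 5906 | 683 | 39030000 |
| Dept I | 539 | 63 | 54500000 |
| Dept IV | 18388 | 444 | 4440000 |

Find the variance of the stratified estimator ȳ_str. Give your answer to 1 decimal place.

3211.9

Var(ȳ_str) = Σₕ Wₕ²(1 − fₕ)sₕ²/nₕ with Wₕ = Nₕ/N, N = 43251.
Dept II: Wₕ = 0.42583986; term = 0.42583986²·(1 − 0.23976545)·12400000/4416 = 387.10863.
Dept III: Wₕ = 0.13655176; term = 0.13655176²·(1 − 0.11564511)·39030000/683 = 942.3213.
Dept I: Wₕ = 0.01246214; term = 0.01246214²·(1 − 0.11688312)·54500000/63 = 118.64771.
Dept IV: Wₕ = 0.42514624; term = 0.42514624²·(1 − 0.02414618)·4440000/444 = 1763.8492.
Sum = 3211.9268.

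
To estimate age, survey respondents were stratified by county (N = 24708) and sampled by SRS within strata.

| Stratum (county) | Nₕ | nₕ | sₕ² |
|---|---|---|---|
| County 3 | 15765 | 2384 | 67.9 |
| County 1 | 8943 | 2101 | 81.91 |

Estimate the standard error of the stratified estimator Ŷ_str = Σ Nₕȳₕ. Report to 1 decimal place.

2897.2

Var(Ŷ_str) = Σₕ Nₕ²(1 − fₕ)sₕ²/nₕ.
County 3: 15765²·(1 − 2384/15765)·67.9/2384 = 6.0082234 × 10^6.
County 1: 8943²·(1 − 2101/8943)·81.91/2101 = 2.3854877 × 10^6.
Sum = 8.3937111 × 10^6.
SE = √(8.3937111 × 10^6) = 2897.2.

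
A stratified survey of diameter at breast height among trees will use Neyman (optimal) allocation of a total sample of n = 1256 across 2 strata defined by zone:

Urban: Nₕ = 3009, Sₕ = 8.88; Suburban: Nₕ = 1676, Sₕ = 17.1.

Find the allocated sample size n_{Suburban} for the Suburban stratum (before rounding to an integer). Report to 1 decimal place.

650.0

Neyman allocation: nₕ = n·NₕSₕ / Σⱼ NⱼSⱼ.
Σ NⱼSⱼ = 3009·8.88 + 1676·17.1 = 55379.52.
n_{Suburban} = 1256·1676·17.1 / 55379.52 = 650.0.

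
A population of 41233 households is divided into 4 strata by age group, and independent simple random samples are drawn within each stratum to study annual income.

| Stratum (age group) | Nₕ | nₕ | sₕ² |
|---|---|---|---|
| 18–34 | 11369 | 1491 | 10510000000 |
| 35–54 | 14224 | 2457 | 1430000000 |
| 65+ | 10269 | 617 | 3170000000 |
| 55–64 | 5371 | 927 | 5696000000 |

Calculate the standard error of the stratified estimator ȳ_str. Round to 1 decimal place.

953.3

Var(ȳ_str) = Σₕ Wₕ²(1 − fₕ)sₕ²/nₕ with Wₕ = Nₕ/N, N = 41233.
18–34: Wₕ = 0.27572575; term = 0.27572575²·(1 − 0.13114610)·10510000000/1491 = 465614.5.
35–54: Wₕ = 0.34496641; term = 0.34496641²·(1 − 0.17273622)·1430000000/2457 = 57296.555.
65+: Wₕ = 0.24904809; term = 0.24904809²·(1 − 0.06008375)·3170000000/617 = 299522.67.
55–64: Wₕ = 0.13025974; term = 0.13025974²·(1 − 0.17259356)·5696000000/927 = 86263.998.
Sum = 908697.72.
SE = √(908697.72) = 953.3.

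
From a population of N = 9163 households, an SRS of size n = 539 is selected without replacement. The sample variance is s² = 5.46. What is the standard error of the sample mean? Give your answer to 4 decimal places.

Under SRS without replacement, Var(ȳ) = (1 − f)·s²/n with f = n/N = 539/9163 = 0.05882353.
Var(ȳ) = (1 − 0.05882353)·5.46/539 = 0.94117647·0.01012987 = 0.0095339954.
SE(ȳ) = √(0.0095339954) = 0.0976.

0.0976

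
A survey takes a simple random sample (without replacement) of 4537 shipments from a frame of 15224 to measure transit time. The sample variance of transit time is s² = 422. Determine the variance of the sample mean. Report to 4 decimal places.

Under SRS without replacement, Var(ȳ) = (1 − f)·s²/n with f = n/N = 4537/15224 = 0.29801629.
Var(ȳ) = (1 − 0.29801629)·422/4537 = 0.70198371·0.093013004 = 0.065293614.

0.0653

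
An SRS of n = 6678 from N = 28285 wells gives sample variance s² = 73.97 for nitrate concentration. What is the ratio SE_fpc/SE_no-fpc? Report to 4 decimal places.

f = n/N = 6678/28285 = 0.23609687.
SE_no-fpc = √(s²/n) = 0.10524576; SE_fpc = √((1−f)s²/n) = 0.091986426.
Ratio = √(1−f) = 0.87401552.

0.8740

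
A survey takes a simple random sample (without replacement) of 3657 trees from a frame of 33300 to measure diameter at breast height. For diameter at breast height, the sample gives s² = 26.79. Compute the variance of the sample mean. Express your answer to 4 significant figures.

Under SRS without replacement, Var(ȳ) = (1 − f)·s²/n with f = n/N = 3657/33300 = 0.10981982.
Var(ȳ) = (1 − 0.10981982)·26.79/3657 = 0.89018018·0.0073256768 = 0.0065211723.

0.006521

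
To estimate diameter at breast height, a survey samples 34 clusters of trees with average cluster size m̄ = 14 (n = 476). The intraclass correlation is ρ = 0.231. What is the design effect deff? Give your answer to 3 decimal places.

4.003

deff = 1 + (14 − 1)·0.231 = 1 + 3.003 = 4.003.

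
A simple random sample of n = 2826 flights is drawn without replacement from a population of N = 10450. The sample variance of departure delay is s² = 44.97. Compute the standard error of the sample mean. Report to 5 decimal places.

0.10775

Under SRS without replacement, Var(ȳ) = (1 − f)·s²/n with f = n/N = 2826/10450 = 0.27043062.
Var(ȳ) = (1 − 0.27043062)·44.97/2826 = 0.72956938·0.015912951 = 0.011609602.
SE(ȳ) = √(0.011609602) = 0.10775.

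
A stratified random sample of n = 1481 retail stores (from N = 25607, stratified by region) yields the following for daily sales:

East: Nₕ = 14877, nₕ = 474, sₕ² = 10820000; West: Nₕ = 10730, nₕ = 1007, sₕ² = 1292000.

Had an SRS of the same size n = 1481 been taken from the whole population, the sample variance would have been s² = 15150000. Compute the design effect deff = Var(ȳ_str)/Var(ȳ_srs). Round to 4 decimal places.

Var(ȳ_str) = Σ Wₕ²(1−fₕ)sₕ²/nₕ with Wₕ = Nₕ/25607:
  East: (14877/25607)²·(1−474/14877)·10820000/474 = 7459.3303
  West: (10730/25607)²·(1−1007/10730)·1292000/1007 = 204.13414
  → Var(ȳ_str) = 7663.4644.
Var(ȳ_srs) = (1 − 1481/25607)·15150000/1481 = 9637.9395.
deff = 7663.4644 / 9637.9395 = 0.7951.

0.7951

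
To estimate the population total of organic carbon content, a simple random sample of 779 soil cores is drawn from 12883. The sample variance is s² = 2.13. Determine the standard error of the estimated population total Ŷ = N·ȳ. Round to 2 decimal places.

652.97

Var(Ŷ) = N²·Var(ȳ) = N²·(1 − n/N)·s²/n.
f = 779/12883 = 0.06046728; Var(ȳ) = 0.93953272·2.13/779 = 0.0025689405.
Var(Ŷ) = 12883² · 0.0025689405 = 426371.39.
SE(Ŷ) = √(426371.39) = 652.97.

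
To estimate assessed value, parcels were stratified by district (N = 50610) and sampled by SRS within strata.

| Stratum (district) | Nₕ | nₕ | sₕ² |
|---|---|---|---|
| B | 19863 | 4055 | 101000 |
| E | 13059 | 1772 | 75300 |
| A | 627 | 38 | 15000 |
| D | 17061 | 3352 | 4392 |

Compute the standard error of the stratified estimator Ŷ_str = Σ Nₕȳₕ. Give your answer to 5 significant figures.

120570

Var(Ŷ_str) = Σₕ Nₕ²(1 − fₕ)sₕ²/nₕ.
B: 19863²·(1 − 4055/19863)·101000/4055 = 7.8208199 × 10^9.
E: 13059²·(1 − 1772/13059)·75300/1772 = 6.2635378 × 10^9.
A: 627²·(1 − 38/627)·15000/38 = 1.457775 × 10^8.
D: 17061²·(1 − 3352/17061)·4392/3352 = 3.0645632 × 10^8.
Sum = 1.4536592 × 10^10.
SE = √(1.4536592 × 10^10) = 120570.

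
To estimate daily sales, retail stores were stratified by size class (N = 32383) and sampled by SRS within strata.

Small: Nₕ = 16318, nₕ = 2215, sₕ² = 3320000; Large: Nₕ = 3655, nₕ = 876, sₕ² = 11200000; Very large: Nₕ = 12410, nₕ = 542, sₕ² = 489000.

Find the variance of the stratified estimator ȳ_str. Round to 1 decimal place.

579.5

Var(ȳ_str) = Σₕ Wₕ²(1 − fₕ)sₕ²/nₕ with Wₕ = Nₕ/N, N = 32383.
Small: Wₕ = 0.50390637; term = 0.50390637²·(1 − 0.13573967)·3320000/2215 = 328.9339.
Large: Wₕ = 0.11286786; term = 0.11286786²·(1 − 0.23967168)·11200000/876 = 123.8385.
Very large: Wₕ = 0.38322577; term = 0.38322577²·(1 − 0.04367446)·489000/542 = 126.71404.
Sum = 579.48644.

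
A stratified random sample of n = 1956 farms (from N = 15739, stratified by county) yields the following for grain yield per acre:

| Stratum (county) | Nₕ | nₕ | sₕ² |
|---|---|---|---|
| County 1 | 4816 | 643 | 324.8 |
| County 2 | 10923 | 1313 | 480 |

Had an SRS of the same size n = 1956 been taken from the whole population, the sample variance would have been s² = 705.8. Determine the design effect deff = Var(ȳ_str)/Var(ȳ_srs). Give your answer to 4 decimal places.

0.6199

Var(ȳ_str) = Σ Wₕ²(1−fₕ)sₕ²/nₕ with Wₕ = Nₕ/15739:
  County 1: (4816/15739)²·(1−643/4816)·324.8/643 = 0.040981291
  County 2: (10923/15739)²·(1−1313/10923)·480/1313 = 0.15491289
  → Var(ȳ_str) = 0.19589418.
Var(ȳ_srs) = (1 − 1956/15739)·705.8/1956 = 0.31599443.
deff = 0.19589418 / 0.31599443 = 0.6199.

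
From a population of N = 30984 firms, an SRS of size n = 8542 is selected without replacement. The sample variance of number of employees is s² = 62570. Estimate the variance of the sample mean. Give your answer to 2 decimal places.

5.31

Under SRS without replacement, Var(ȳ) = (1 − f)·s²/n with f = n/N = 8542/30984 = 0.27569068.
Var(ȳ) = (1 − 0.27569068)·62570/8542 = 0.72430932·7.3249824 = 5.3055531.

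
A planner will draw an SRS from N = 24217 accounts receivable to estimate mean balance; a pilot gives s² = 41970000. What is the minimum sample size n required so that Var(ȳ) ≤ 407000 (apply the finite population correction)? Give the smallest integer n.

103

Without fpc, n₀ = s²/D = 41970000/407000 = 103.1204.
With fpc, (1 − n/N)·s²/n ≤ D requires n ≥ n₀/(1 + n₀/N) = 103.1204/(1 + 103.1204/24217) = 102.6832.
Rounding up, n = 103.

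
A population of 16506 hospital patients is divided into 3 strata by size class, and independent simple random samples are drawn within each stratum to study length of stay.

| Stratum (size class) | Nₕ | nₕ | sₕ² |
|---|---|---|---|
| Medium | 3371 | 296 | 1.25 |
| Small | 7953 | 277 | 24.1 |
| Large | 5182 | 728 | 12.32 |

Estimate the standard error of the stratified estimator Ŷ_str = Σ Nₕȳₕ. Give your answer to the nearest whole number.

2397

Var(Ŷ_str) = Σₕ Nₕ²(1 − fₕ)sₕ²/nₕ.
Medium: 3371²·(1 − 296/3371)·1.25/296 = 43774.599.
Small: 7953²·(1 − 277/7953)·24.1/277 = 5.3113292 × 10^6.
Large: 5182²·(1 − 728/5182)·12.32/728 = 390595.24.
Sum = 5.745699 × 10^6.
SE = √(5.745699 × 10^6) = 2397.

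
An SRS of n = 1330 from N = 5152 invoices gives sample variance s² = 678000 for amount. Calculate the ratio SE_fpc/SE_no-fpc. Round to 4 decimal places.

f = n/N = 1330/5152 = 0.25815217.
SE_no-fpc = √(s²/n) = 22.578185; SE_fpc = √((1−f)s²/n) = 19.446724.
Ratio = √(1−f) = 0.86130588.

0.8613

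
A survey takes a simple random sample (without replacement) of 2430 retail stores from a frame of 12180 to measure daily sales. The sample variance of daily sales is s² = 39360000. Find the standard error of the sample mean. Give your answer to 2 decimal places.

113.87

Under SRS without replacement, Var(ȳ) = (1 − f)·s²/n with f = n/N = 2430/12180 = 0.19950739.
Var(ȳ) = (1 − 0.19950739)·39360000/2430 = 0.80049261·16197.531 = 12966.004.
SE(ȳ) = √(12966.004) = 113.87.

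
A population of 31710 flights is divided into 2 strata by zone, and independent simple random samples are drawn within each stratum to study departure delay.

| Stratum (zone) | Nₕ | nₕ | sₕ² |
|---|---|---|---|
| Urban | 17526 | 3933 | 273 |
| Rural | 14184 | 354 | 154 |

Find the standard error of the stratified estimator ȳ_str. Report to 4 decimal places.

Var(ȳ_str) = Σₕ Wₕ²(1 − fₕ)sₕ²/nₕ with Wₕ = Nₕ/N, N = 31710.
Urban: Wₕ = 0.55269631; term = 0.55269631²·(1 − 0.22440945)·273/3933 = 0.016445396.
Rural: Wₕ = 0.44730369; term = 0.44730369²·(1 − 0.02495770)·154/354 = 0.084868373.
Sum = 0.10131377.
SE = √(0.10131377) = 0.3183.

0.3183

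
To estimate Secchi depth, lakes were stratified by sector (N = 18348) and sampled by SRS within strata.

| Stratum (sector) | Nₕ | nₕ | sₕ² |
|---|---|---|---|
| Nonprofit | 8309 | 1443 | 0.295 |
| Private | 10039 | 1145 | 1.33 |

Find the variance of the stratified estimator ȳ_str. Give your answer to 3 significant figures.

3.43 × 10^-4

Var(ȳ_str) = Σₕ Wₕ²(1 − fₕ)sₕ²/nₕ with Wₕ = Nₕ/N, N = 18348.
Nonprofit: Wₕ = 0.45285590; term = 0.45285590²·(1 − 0.17366711)·0.295/1443 = 3.4644219 × 10^-5.
Private: Wₕ = 0.54714410; term = 0.54714410²·(1 − 0.11405518)·1.33/1145 = 3.0807487 × 10^-4.
Sum = 3.4271909 × 10^-4.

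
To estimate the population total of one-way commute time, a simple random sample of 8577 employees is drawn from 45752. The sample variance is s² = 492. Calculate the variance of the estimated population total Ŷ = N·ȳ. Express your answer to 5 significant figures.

9.7564 × 10^7

Var(Ŷ) = N²·Var(ȳ) = N²·(1 − n/N)·s²/n.
f = 8577/45752 = 0.18746721; Var(ȳ) = 0.81253279·492/8577 = 0.046609086.
Var(Ŷ) = 45752² · 0.046609086 = 9.756426 × 10^7.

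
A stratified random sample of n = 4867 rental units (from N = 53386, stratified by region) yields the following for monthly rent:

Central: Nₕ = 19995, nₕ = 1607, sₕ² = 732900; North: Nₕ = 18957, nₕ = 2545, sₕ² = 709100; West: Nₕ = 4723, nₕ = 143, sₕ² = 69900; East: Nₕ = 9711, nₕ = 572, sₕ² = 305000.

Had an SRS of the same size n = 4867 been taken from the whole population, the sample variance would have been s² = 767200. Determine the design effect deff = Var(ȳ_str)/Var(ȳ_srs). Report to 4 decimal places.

Var(ȳ_str) = Σ Wₕ²(1−fₕ)sₕ²/nₕ with Wₕ = Nₕ/53386:
  Central: (19995/53386)²·(1−1607/19995)·732900/1607 = 58.834218
  North: (18957/53386)²·(1−2545/18957)·709100/2545 = 30.415577
  West: (4723/53386)²·(1−143/4723)·69900/143 = 3.7099649
  East: (9711/53386)²·(1−572/9711)·305000/572 = 16.60396
  → Var(ȳ_str) = 109.56372.
Var(ȳ_srs) = (1 − 4867/53386)·767200/4867 = 143.26223.
deff = 109.56372 / 143.26223 = 0.7648.

0.7648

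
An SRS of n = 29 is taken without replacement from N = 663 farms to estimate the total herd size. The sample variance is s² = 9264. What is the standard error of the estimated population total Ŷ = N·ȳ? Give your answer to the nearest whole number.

11588

Var(Ŷ) = N²·Var(ȳ) = N²·(1 − n/N)·s²/n.
f = 29/663 = 0.04374057; Var(ȳ) = 0.95625943·9264/29 = 305.47543.
Var(Ŷ) = 663² · 305.47543 = 1.3427753 × 10^8.
SE(Ŷ) = √(1.3427753 × 10^8) = 11588.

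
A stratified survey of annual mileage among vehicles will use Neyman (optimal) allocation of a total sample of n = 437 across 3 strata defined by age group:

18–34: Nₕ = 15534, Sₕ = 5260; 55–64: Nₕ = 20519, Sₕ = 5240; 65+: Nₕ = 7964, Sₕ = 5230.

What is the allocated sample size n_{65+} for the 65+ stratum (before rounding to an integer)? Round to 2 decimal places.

Neyman allocation: nₕ = n·NₕSₕ / Σⱼ NⱼSⱼ.
Σ NⱼSⱼ = 15534·5260 + 20519·5240 + 7964·5230 = 2.3088012 × 10^8.
n_{65+} = 437·7964·5230 / (2.3088012 × 10^8) = 78.84.

78.84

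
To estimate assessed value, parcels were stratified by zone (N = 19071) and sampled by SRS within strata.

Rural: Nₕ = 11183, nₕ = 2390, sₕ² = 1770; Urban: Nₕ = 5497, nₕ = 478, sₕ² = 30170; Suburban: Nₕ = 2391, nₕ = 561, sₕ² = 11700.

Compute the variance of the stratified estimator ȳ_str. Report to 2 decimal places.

Var(ȳ_str) = Σₕ Wₕ²(1 − fₕ)sₕ²/nₕ with Wₕ = Nₕ/N, N = 19071.
Rural: Wₕ = 0.58638771; term = 0.58638771²·(1 − 0.21371725)·1770/2390 = 0.20022755.
Urban: Wₕ = 0.28823869; term = 0.28823869²·(1 − 0.08695652)·30170/478 = 4.7878817.
Suburban: Wₕ = 0.12537360; term = 0.12537360²·(1 − 0.23462986)·11700/561 = 0.25090351.
Sum = 5.2390128.

5.24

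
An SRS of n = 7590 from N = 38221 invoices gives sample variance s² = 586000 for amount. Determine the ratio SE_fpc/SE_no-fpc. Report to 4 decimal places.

f = n/N = 7590/38221 = 0.19858193.
SE_no-fpc = √(s²/n) = 8.7867429; SE_fpc = √((1−f)s²/n) = 7.8660642.
Ratio = √(1−f) = 0.89521956.

0.8952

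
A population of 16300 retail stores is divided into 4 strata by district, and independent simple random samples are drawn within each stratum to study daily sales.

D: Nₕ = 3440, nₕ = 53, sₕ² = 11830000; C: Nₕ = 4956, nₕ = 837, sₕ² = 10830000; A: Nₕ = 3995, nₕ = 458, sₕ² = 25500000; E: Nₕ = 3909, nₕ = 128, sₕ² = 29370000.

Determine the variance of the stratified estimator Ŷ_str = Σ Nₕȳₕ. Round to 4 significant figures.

Var(Ŷ_str) = Σₕ Nₕ²(1 − fₕ)sₕ²/nₕ.
D: 3440²·(1 − 53/3440)·11830000/53 = 2.6006536 × 10^12.
C: 4956²·(1 − 837/4956)·10830000/837 = 2.6413508 × 10^11.
A: 3995²·(1 − 458/3995)·25500000/458 = 7.8673151 × 10^11.
E: 3909²·(1 − 128/3909)·29370000/128 = 3.3913009 × 10^12.
Sum = 7.0428211 × 10^12.

7.043 × 10^12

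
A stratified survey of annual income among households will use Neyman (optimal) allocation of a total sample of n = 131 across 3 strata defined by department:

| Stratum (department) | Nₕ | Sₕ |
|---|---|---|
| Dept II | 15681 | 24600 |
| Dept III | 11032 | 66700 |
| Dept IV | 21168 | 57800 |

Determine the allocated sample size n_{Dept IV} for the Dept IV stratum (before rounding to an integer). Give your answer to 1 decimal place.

68.3

Neyman allocation: nₕ = n·NₕSₕ / Σⱼ NⱼSⱼ.
Σ NⱼSⱼ = 15681·24600 + 11032·66700 + 21168·57800 = 2.3450974 × 10^9.
n_{Dept IV} = 131·21168·57800 / (2.3450974 × 10^9) = 68.3.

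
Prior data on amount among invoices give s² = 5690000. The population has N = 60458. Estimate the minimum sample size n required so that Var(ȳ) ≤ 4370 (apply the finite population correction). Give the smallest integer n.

1275

Without fpc, n₀ = s²/D = 5690000/4370 = 1302.0595.
With fpc, (1 − n/N)·s²/n ≤ D requires n ≥ n₀/(1 + n₀/N) = 1302.0595/(1 + 1302.0595/60458) = 1274.6088.
Rounding up, n = 1275.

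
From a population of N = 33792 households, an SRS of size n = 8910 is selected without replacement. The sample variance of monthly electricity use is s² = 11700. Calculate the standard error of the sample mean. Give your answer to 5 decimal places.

Under SRS without replacement, Var(ȳ) = (1 − f)·s²/n with f = n/N = 8910/33792 = 0.26367188.
Var(ȳ) = (1 − 0.26367188)·11700/8910 = 0.73632812·1.3131313 = 0.96689552.
SE(ȳ) = √(0.96689552) = 0.98331.

0.98331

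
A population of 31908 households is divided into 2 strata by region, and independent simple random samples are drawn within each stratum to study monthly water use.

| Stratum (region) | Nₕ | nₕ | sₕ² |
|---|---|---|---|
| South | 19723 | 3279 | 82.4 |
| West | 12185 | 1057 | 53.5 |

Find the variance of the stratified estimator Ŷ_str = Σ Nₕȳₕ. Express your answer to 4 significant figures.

1.501 × 10^7

Var(Ŷ_str) = Σₕ Nₕ²(1 − fₕ)sₕ²/nₕ.
South: 19723²·(1 − 3279/19723)·82.4/3279 = 8.1501619 × 10^6.
West: 12185²·(1 − 1057/12185)·53.5/1057 = 6.8631177 × 10^6.
Sum = 1.501328 × 10^7.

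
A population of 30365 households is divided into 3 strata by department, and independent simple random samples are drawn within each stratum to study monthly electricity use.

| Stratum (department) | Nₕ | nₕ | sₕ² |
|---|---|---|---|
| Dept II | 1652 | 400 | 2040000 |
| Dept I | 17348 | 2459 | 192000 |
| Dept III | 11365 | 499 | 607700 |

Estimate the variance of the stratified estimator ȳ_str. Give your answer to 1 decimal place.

196.4

Var(ȳ_str) = Σₕ Wₕ²(1 − fₕ)sₕ²/nₕ with Wₕ = Nₕ/N, N = 30365.
Dept II: Wₕ = 0.05440474; term = 0.05440474²·(1 − 0.24213075)·2040000/400 = 11.440315.
Dept I: Wₕ = 0.57131566; term = 0.57131566²·(1 − 0.14174545)·192000/2459 = 21.873137.
Dept III: Wₕ = 0.37427960; term = 0.37427960²·(1 − 0.04390673)·607700/499 = 163.11025.
Sum = 196.4237.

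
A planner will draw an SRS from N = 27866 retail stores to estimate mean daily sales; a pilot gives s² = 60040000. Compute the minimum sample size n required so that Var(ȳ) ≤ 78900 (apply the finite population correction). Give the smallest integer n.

741

Without fpc, n₀ = s²/D = 60040000/78900 = 760.9632.
With fpc, (1 − n/N)·s²/n ≤ D requires n ≥ n₀/(1 + n₀/N) = 760.9632/(1 + 760.9632/27866) = 740.7352.
Rounding up, n = 741.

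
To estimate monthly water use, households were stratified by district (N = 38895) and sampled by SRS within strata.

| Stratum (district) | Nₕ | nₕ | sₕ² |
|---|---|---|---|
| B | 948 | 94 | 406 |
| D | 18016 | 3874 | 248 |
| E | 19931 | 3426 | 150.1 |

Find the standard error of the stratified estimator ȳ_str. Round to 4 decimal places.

Var(ȳ_str) = Σₕ Wₕ²(1 − fₕ)sₕ²/nₕ with Wₕ = Nₕ/N, N = 38895.
B: Wₕ = 0.02437331; term = 0.02437331²·(1 − 0.09915612)·406/94 = 0.0023114092.
D: Wₕ = 0.46319578; term = 0.46319578²·(1 − 0.21503108)·248/3874 = 0.010781364.
E: Wₕ = 0.51243090; term = 0.51243090²·(1 − 0.17189303)·150.1/3426 = 0.0095268735.
Sum = 0.022619647.
SE = √(0.022619647) = 0.1504.

0.1504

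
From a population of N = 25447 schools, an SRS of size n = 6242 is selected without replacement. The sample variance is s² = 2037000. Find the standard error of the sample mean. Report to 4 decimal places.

15.6936

Under SRS without replacement, Var(ȳ) = (1 − f)·s²/n with f = n/N = 6242/25447 = 0.24529414.
Var(ȳ) = (1 − 0.24529414)·2037000/6242 = 0.75470586·326.33771 = 246.28898.
SE(ȳ) = √(246.28898) = 15.6936.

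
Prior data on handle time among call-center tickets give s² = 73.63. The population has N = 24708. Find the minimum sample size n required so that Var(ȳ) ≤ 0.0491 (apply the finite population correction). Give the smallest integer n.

1414

Without fpc, n₀ = s²/D = 73.63/0.0491 = 1499.5927.
With fpc, (1 − n/N)·s²/n ≤ D requires n ≥ n₀/(1 + n₀/N) = 1499.5927/(1 + 1499.5927/24708) = 1413.7863.
Rounding up, n = 1414.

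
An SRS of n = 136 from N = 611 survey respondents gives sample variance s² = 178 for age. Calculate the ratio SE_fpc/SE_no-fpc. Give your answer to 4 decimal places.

f = n/N = 136/611 = 0.22258592.
SE_no-fpc = √(s²/n) = 1.1440383; SE_fpc = √((1−f)s²/n) = 1.008711.
Ratio = √(1−f) = 0.88171088.

0.8817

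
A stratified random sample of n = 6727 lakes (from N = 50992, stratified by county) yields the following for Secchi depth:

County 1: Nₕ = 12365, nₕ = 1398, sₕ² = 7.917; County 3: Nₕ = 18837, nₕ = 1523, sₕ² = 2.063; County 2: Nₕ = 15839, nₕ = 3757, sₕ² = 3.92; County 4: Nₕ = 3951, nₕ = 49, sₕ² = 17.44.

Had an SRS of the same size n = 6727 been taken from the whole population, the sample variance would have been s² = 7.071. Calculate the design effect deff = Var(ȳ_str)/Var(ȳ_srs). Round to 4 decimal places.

Var(ȳ_str) = Σ Wₕ²(1−fₕ)sₕ²/nₕ with Wₕ = Nₕ/50992:
  County 1: (12365/50992)²·(1−1398/12365)·7.917/1398 = 2.9534617 × 10^-4
  County 3: (18837/50992)²·(1−1523/18837)·2.063/1523 = 1.6990431 × 10^-4
  County 2: (15839/50992)²·(1−3757/15839)·3.92/3757 = 7.6790478 × 10^-5
  County 4: (3951/50992)²·(1−49/3951)·17.44/49 = 0.0021102825
  → Var(ȳ_str) = 0.0026523235.
Var(ȳ_srs) = (1 − 6727/50992)·7.071/6727 = 9.124684 × 10^-4.
deff = 0.0026523235 / (9.124684 × 10^-4) = 2.9068.

2.9068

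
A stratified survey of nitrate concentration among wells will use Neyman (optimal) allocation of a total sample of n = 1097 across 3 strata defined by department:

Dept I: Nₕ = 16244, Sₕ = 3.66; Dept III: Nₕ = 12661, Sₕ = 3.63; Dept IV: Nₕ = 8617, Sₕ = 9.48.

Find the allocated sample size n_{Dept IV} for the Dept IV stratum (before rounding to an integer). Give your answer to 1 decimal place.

Neyman allocation: nₕ = n·NₕSₕ / Σⱼ NⱼSⱼ.
Σ NⱼSⱼ = 16244·3.66 + 12661·3.63 + 8617·9.48 = 187101.63.
n_{Dept IV} = 1097·8617·9.48 / 187101.63 = 479.0.

479.0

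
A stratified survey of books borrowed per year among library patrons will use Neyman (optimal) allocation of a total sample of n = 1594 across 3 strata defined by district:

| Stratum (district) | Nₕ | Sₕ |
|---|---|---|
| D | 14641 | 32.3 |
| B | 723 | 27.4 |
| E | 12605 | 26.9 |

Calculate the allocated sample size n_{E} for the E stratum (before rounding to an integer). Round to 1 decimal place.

Neyman allocation: nₕ = n·NₕSₕ / Σⱼ NⱼSⱼ.
Σ NⱼSⱼ = 14641·32.3 + 723·27.4 + 12605·26.9 = 831789.
n_{E} = 1594·12605·26.9 / 831789 = 649.8.

649.8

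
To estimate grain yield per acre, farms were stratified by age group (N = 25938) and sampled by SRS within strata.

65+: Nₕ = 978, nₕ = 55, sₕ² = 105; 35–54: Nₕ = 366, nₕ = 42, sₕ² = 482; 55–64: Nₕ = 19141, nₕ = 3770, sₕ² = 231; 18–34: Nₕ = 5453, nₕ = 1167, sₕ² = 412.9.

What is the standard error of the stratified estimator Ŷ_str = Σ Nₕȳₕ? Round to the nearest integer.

5420

Var(Ŷ_str) = Σₕ Nₕ²(1 − fₕ)sₕ²/nₕ.
65+: 978²·(1 − 55/978)·105/55 = 1.7233249 × 10^6.
35–54: 366²·(1 − 42/366)·482/42 = 1.3608926 × 10^6.
55–64: 19141²·(1 − 3770/19141)·231/3770 = 1.8027578 × 10^7.
18–34: 5453²·(1 − 1167/5453)·412.9/1167 = 8.2691656 × 10^6.
Sum = 2.9380961 × 10^7.
SE = √(2.9380961 × 10^7) = 5420.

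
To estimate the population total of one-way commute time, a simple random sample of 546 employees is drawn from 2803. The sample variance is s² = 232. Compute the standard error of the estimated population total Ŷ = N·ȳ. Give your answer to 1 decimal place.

1639.6

Var(Ŷ) = N²·Var(ȳ) = N²·(1 − n/N)·s²/n.
f = 546/2803 = 0.19479130; Var(ȳ) = 0.80520870·232/546 = 0.34213996.
Var(Ŷ) = 2803² · 0.34213996 = 2.6881283 × 10^6.
SE(Ŷ) = √(2.6881283 × 10^6) = 1639.6.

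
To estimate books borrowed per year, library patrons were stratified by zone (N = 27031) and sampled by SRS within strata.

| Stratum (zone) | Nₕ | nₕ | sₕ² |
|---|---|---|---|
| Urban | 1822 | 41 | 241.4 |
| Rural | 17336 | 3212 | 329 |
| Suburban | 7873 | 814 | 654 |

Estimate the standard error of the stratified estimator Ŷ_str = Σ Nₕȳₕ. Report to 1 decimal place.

Var(Ŷ_str) = Σₕ Nₕ²(1 − fₕ)sₕ²/nₕ.
Urban: 1822²·(1 − 41/1822)·241.4/41 = 1.9105821 × 10^7.
Rural: 17336²·(1 − 3212/17336)·329/3212 = 2.5079967 × 10^7.
Suburban: 7873²·(1 − 814/7873)·654/814 = 4.4651574 × 10^7.
Sum = 8.8837362 × 10^7.
SE = √(8.8837362 × 10^7) = 9425.4.

9425.4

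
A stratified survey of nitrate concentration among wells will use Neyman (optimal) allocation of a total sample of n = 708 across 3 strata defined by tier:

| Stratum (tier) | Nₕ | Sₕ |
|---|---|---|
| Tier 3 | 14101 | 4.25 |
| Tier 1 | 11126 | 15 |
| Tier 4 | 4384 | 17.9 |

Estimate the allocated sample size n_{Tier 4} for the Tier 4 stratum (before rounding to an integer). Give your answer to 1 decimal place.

182.0

Neyman allocation: nₕ = n·NₕSₕ / Σⱼ NⱼSⱼ.
Σ NⱼSⱼ = 14101·4.25 + 11126·15 + 4384·17.9 = 305292.85.
n_{Tier 4} = 708·4384·17.9 / 305292.85 = 182.0.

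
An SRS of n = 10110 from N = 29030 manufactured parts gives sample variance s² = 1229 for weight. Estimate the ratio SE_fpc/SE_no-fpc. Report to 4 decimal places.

f = n/N = 10110/29030 = 0.34826042.
SE_no-fpc = √(s²/n) = 0.34865859; SE_fpc = √((1−f)s²/n) = 0.28147343.
Ratio = √(1−f) = 0.80730390.

0.8073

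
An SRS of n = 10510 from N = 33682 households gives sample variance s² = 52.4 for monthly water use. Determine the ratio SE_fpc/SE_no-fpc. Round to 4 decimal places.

0.8294

f = n/N = 10510/33682 = 0.31203610.
SE_no-fpc = √(s²/n) = 0.070609687; SE_fpc = √((1−f)s²/n) = 0.058566209.
Ratio = √(1−f) = 0.82943589.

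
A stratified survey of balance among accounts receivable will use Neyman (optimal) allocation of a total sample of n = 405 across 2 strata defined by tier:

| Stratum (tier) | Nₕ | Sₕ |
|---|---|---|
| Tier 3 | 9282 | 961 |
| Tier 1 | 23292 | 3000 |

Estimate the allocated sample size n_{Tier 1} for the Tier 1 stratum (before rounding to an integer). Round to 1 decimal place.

359.2

Neyman allocation: nₕ = n·NₕSₕ / Σⱼ NⱼSⱼ.
Σ NⱼSⱼ = 9282·961 + 23292·3000 = 7.8796002 × 10^7.
n_{Tier 1} = 405·23292·3000 / (7.8796002 × 10^7) = 359.2.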